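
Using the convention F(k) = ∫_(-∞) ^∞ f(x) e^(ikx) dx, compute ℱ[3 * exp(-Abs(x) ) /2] 3/(k^2 + 1) 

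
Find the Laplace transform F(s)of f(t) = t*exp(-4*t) (s + 4)^(-2)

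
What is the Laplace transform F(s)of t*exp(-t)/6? 1/(6*(s+1)^2)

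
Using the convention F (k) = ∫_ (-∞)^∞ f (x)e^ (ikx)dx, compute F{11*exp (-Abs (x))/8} 11/ (4*(k^2 + 1))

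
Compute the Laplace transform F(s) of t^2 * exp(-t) 2/(s + 1) ^3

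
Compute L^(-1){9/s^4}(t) 3*t^3/2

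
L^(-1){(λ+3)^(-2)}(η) η * exp(-3 * η)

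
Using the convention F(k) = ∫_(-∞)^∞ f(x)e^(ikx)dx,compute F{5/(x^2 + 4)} 5*pi*exp(-2*Abs(k))/2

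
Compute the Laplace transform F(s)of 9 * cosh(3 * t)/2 9 * s/(2 * (s^2 - 9))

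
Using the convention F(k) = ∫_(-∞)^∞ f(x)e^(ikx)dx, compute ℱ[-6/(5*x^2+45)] -2*pi*exp(-3*Abs(k))/5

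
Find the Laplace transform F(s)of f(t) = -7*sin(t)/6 -7/(6*s^2 + 6)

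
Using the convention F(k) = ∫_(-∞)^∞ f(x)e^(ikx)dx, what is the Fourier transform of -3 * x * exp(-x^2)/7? -3 * I * sqrt(pi) * k * exp(-k^2/4)/14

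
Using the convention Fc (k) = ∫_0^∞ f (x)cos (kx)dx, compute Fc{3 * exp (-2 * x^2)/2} 3 * sqrt (2) * sqrt (pi) * exp (-k^2/8)/8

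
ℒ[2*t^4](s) 48/s^5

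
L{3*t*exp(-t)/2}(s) 3/(2*(s + 1)^2)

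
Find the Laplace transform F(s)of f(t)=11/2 11/(2*s)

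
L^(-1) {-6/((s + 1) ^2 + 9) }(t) -2 * exp(-t) * sin(3 * t) 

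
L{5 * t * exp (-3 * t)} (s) 5/ (s + 3)^2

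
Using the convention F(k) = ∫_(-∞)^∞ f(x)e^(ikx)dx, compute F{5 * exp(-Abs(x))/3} 10/(3 * (k^2 + 1))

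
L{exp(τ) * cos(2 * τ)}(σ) (σ - 1)/((σ - 1)^2+4)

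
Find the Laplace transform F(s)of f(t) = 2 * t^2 4/s^3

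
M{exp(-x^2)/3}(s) gamma(s/2)/6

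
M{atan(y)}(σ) -pi*sec(pi*σ/2)/(2*σ)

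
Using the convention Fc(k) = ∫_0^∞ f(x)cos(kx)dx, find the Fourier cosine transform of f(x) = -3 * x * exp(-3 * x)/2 3 * (k^2 - 9)/(2 * (k^2 + 9)^2)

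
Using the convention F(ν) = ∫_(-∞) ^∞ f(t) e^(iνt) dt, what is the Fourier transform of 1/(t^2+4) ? pi*exp(-2*Abs(ν) ) /2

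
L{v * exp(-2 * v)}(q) (q + 2)^(-2)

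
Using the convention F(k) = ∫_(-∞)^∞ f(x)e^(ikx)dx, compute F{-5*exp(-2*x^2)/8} -5*sqrt(2)*sqrt(pi)*exp(-k^2/8)/16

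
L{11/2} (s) 11/ (2*s)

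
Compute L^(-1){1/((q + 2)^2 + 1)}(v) exp(-2 * v) * sin(v)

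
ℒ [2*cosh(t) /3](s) 2*s/(3*(s^2 - 1) ) 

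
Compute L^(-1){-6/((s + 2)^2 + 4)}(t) -3*exp(-2*t)*sin(2*t)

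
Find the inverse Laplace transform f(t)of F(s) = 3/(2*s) 3/2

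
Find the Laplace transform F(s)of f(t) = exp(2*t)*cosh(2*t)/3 (s - 2)/(3*s*(s - 4))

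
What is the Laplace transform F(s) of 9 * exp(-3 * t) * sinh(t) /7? 9/(7 * ((s + 3) ^2 - 1) ) 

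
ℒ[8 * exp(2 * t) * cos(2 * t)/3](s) 8 * (s - 2)/(3 * ((s - 2)^2 + 4))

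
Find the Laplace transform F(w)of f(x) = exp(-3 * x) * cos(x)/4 (w + 3)/(4 * ((w + 3)^2 + 1))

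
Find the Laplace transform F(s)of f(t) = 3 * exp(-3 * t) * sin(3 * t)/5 9/(5 * ((s + 3)^2 + 9))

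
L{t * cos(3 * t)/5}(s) (s^2 - 9)/(5 * (s^2 + 9)^2)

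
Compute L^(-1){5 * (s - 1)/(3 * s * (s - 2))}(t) 5 * exp(t) * cosh(t)/3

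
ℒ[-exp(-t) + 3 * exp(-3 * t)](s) 3/(s + 3) - 1/(s + 1)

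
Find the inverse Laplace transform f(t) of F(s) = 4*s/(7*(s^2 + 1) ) 4*cos(t) /7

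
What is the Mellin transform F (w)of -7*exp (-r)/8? -7*gamma (w)/8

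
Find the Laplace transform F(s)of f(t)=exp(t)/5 1/(5*(s - 1))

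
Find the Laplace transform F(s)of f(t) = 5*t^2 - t 10/s^3 - 1/s^2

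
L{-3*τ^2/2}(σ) -3/σ^3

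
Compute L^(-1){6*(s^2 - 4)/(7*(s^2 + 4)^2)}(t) 6*t*cos(2*t)/7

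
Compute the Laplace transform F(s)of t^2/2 s^(-3)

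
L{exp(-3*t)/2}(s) 1/(2*(s + 3))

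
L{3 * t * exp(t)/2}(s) 3/(2 * (s - 1)^2)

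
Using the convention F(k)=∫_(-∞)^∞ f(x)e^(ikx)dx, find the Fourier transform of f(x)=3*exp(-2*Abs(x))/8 3/(2*(k^2+4))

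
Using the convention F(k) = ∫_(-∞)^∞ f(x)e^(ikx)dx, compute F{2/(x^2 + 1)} 2 * pi * exp(-Abs(k))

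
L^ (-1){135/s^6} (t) 9 * t^5/8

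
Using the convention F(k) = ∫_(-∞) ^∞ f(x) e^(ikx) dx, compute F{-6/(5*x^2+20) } -3*pi*exp(-2*Abs(k) ) /5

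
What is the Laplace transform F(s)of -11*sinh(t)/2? -11/(2*s^2 - 2)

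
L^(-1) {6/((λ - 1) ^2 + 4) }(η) 3*exp(η)*sin(2*η) 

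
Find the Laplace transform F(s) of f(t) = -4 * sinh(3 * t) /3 -4/(s^2 - 9) 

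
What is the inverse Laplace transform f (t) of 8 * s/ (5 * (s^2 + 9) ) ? 8 * cos (3 * t) /5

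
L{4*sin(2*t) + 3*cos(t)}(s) 8/(s^2 + 4) + 3*s/(s^2 + 1)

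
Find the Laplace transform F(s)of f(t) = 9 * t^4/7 216/(7 * s^5)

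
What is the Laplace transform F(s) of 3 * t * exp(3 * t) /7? 3/(7 * (s - 3) ^2) 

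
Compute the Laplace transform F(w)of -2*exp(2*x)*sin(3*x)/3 -2/((w - 2)^2 + 9)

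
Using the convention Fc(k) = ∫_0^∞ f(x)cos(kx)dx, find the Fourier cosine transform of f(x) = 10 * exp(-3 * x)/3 10/(k^2 + 9)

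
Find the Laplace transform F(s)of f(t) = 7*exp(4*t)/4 7/(4*(s - 4))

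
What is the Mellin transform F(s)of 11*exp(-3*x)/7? 11*gamma(s)/(7*3^s)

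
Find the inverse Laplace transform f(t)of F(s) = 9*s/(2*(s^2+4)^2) 9*t*sin(2*t)/8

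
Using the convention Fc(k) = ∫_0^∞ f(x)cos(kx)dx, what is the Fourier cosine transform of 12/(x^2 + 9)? 2*pi*exp(-3*k)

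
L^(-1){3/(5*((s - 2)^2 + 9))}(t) exp(2*t)*sin(3*t)/5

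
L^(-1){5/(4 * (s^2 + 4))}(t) 5 * sin(2 * t)/8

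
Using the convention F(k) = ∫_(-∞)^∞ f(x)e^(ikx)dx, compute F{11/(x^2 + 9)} 11*pi*exp(-3*Abs(k))/3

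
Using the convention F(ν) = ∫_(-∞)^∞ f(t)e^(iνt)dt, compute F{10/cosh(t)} 10 * pi/cosh(pi * ν/2)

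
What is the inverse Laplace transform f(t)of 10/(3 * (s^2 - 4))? 5 * sinh(2 * t)/3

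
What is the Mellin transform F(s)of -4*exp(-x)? -4*gamma(s)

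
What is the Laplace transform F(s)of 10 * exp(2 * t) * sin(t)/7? 10/(7 * ((s - 2)^2 + 1))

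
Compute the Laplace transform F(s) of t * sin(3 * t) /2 3 * s/(s^2 + 9) ^2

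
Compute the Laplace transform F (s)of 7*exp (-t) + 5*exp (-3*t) 7/ (s + 1) + 5/ (s + 3)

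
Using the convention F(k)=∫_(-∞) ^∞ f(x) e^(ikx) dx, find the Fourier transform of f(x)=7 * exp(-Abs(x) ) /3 14/(3 * (k^2+1) ) 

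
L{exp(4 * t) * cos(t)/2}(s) (s - 4)/(2 * ((s - 4)^2 + 1))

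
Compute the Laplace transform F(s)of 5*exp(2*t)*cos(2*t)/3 5*(s - 2)/(3*((s - 2)^2 + 4))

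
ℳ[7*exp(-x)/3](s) 7*gamma(s)/3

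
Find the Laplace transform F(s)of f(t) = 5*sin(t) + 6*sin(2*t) 12/(s^2 + 4) + 5/(s^2 + 1)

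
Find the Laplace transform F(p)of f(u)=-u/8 -1/(8*p^2)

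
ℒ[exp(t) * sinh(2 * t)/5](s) 2/(5 * ((s - 1)^2 - 4))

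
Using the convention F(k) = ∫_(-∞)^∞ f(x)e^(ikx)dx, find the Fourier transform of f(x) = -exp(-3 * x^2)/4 -sqrt(3) * sqrt(pi) * exp(-k^2/12)/12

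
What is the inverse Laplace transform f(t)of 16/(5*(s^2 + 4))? 8*sin(2*t)/5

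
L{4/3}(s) 4/(3*s)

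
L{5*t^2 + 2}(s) 2/s + 10/s^3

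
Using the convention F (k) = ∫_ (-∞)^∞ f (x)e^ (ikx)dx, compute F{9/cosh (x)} 9 * pi/cosh (pi * k/2)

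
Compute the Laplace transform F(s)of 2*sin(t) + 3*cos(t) 3*s/(s^2 + 1) + 2/(s^2 + 1)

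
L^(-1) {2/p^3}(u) u^2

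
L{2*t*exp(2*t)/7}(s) 2/(7*(s - 2)^2)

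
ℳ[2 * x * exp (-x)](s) 2 * gamma (s + 1)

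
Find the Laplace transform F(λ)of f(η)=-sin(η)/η -atan(1/λ)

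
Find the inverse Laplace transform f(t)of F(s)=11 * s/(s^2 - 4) 11 * cosh(2 * t)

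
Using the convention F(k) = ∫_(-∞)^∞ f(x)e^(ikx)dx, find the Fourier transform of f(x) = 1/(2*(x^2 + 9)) pi*exp(-3*Abs(k))/6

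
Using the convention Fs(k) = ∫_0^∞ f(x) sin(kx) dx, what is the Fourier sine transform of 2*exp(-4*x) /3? 2*k/(3*(k^2 + 16) ) 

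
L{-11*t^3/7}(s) -66/(7*s^4)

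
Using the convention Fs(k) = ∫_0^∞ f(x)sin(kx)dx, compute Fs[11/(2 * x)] 11 * pi/4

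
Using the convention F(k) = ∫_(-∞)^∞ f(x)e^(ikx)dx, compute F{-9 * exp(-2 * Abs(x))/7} -36/(7 * k^2 + 28)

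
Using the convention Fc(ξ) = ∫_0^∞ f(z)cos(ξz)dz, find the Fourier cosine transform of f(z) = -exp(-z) -1/(ξ^2 + 1)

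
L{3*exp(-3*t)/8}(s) 3/(8*(s + 3))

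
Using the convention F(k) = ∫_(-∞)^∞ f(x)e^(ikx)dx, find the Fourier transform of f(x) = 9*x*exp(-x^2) 9*I*sqrt(pi)*k*exp(-k^2/4)/2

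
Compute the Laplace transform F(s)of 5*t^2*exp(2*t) 10/(s - 2)^3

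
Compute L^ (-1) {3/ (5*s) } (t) 3/5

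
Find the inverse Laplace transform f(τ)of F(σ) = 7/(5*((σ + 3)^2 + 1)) 7*exp(-3*τ)*sin(τ)/5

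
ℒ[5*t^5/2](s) 300/s^6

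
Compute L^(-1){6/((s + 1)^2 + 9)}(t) 2*exp(-t)*sin(3*t)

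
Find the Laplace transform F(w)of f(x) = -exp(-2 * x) -1/(w+2)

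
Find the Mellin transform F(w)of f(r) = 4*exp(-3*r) 4*gamma(w)/3^w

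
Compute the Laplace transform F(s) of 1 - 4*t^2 1/s - 8/s^3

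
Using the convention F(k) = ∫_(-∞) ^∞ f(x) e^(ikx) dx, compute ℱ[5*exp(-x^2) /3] 5*sqrt(pi)*exp(-k^2/4) /3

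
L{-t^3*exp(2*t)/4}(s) -3/(2*(s - 2)^4)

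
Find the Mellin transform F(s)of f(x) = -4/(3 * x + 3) -4 * pi * csc(pi * s)/3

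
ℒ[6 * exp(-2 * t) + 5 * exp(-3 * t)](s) 6/(s + 2) + 5/(s + 3)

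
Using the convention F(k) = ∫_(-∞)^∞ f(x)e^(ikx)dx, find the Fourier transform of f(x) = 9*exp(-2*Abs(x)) 36/(k^2 + 4)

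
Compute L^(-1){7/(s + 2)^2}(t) 7 * t * exp(-2 * t)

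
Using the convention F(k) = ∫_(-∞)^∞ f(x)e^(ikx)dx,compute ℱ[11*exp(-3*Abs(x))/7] 66/(7*(k^2 + 9))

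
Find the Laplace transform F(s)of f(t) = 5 5/s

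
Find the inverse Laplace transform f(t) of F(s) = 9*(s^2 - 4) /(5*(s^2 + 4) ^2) 9*t*cos(2*t) /5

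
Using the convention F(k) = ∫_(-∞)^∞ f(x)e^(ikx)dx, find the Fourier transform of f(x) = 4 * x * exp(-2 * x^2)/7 sqrt(2) * I * sqrt(pi) * k * exp(-k^2/8)/14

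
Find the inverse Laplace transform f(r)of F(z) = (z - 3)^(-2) r * exp(3 * r)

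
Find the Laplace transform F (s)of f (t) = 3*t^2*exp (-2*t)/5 6/ (5*(s + 2)^3)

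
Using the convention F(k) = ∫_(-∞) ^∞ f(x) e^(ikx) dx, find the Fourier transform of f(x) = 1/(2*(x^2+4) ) pi*exp(-2*Abs(k) ) /4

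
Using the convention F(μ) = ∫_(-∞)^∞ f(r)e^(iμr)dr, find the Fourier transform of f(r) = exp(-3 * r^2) sqrt(3) * sqrt(pi) * exp(-μ^2/12)/3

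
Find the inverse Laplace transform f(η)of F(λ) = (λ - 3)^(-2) η * exp(3 * η)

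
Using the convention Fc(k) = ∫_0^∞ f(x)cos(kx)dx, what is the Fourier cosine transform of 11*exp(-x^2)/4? 11*sqrt(pi)*exp(-k^2/4)/8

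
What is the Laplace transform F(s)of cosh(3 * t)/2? s/(2 * (s^2 - 9))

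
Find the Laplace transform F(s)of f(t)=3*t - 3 3/s^2 - 3/s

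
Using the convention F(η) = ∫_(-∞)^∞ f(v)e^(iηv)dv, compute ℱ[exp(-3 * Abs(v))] 6/(η^2+9)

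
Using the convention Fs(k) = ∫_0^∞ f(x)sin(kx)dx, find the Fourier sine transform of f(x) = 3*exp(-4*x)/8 3*k/(8*(k^2 + 16))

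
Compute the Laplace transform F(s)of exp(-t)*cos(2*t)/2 (s + 1)/(2*((s + 1)^2 + 4))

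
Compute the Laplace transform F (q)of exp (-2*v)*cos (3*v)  (q + 2)/ ( (q + 2)^2 + 9)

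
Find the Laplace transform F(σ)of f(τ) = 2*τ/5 2/(5*σ^2)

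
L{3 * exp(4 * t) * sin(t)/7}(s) 3/(7 * ((s - 4)^2 + 1))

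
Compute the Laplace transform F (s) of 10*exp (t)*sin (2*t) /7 20/ (7*( (s - 1) ^2 + 4) ) 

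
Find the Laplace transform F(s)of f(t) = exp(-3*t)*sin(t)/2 1/(2*((s+3)^2+1))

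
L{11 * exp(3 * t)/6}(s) 11/(6 * (s - 3))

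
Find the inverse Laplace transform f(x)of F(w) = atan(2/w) sin(2*x)/x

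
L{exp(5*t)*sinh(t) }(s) 1/((s - 5) ^2 - 1) 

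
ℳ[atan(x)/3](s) -pi * sec(pi * s/2)/(6 * s)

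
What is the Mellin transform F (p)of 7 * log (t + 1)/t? -7 * pi * csc (pi * p)/ (p - 1)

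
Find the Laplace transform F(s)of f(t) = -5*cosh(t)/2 -5*s/(2*s^2 - 2)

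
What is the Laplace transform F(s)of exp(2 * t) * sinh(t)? 1/((s - 2)^2 - 1)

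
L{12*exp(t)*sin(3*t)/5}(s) 36/(5*((s - 1)^2 + 9))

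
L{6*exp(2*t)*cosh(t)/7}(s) 6*(s - 2)/(7*((s - 2)^2-1))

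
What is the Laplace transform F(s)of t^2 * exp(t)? 2/(s - 1)^3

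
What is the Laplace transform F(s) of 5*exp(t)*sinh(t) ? 5/(s*(s - 2) ) 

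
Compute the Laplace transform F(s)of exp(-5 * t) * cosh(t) (s + 5)/((s + 5)^2 - 1)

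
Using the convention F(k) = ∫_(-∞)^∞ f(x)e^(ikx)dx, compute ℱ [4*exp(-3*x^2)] 4*sqrt(3)*sqrt(pi)*exp(-k^2/12)/3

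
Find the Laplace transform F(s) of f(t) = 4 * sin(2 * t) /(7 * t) 4 * atan(2/s) /7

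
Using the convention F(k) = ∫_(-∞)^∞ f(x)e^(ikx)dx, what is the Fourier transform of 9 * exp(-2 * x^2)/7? 9 * sqrt(2) * sqrt(pi) * exp(-k^2/8)/14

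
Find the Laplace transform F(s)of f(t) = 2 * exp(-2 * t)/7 2/(7 * (s + 2))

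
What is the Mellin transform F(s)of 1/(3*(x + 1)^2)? (-pi*s + pi)/(3*sin(pi*s))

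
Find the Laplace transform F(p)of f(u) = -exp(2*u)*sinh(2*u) -2/(p*(p - 4))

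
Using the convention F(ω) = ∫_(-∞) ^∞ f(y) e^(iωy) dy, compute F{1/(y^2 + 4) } pi*exp(-2*Abs(ω) ) /2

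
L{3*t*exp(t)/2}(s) 3/(2*(s - 1)^2)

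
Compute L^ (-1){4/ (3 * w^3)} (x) 2 * x^2/3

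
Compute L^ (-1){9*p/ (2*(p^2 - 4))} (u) 9*cosh (2*u)/2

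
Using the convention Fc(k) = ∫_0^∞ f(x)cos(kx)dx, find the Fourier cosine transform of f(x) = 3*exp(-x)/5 3/(5*(k^2 + 1))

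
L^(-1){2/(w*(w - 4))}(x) exp(2*x)*sinh(2*x)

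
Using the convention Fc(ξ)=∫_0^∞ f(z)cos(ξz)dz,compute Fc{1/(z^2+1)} pi*exp(-ξ)/2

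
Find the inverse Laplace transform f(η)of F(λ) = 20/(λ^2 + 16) 5 * sin(4 * η)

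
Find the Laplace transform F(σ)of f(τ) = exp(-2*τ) 1/(σ + 2)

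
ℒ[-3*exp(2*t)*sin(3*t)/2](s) -9/(2*(s - 2)^2+18)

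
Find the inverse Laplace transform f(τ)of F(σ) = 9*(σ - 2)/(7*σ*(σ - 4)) 9*exp(2*τ)*cosh(2*τ)/7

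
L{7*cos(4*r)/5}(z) 7*z/(5*(z^2 + 16))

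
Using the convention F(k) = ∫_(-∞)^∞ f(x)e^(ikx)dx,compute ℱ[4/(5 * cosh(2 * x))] 2 * pi/(5 * cosh(pi * k/4))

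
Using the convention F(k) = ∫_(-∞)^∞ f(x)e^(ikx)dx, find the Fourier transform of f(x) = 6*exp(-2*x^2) 3*sqrt(2)*sqrt(pi)*exp(-k^2/8)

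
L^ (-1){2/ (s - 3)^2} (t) 2*t*exp (3*t)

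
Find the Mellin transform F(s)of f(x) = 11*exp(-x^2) 11*gamma(s/2)/2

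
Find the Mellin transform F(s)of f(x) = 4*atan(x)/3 -2*pi*sec(pi*s/2)/(3*s)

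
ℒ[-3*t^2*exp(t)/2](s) -3/(s - 1)^3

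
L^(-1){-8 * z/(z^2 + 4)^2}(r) -2 * r * sin(2 * r)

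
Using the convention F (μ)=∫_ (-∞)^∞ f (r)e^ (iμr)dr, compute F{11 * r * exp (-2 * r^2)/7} 11 * sqrt (2) * I * sqrt (pi) * μ * exp (-μ^2/8)/56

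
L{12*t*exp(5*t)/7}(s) 12/(7*(s - 5)^2)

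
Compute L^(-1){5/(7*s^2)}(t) 5*t/7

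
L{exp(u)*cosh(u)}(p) (p - 1)/(p*(p - 2))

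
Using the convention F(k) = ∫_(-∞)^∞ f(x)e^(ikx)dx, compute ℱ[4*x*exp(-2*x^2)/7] sqrt(2)*I*sqrt(pi)*k*exp(-k^2/8)/14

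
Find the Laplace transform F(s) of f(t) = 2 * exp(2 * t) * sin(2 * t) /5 4/(5 * ((s - 2) ^2 + 4) ) 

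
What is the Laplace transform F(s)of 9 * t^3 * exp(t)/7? 54/(7 * (s - 1)^4)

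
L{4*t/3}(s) 4/(3*s^2)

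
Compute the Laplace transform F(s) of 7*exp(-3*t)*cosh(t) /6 7*(s + 3) /(6*((s + 3) ^2-1) ) 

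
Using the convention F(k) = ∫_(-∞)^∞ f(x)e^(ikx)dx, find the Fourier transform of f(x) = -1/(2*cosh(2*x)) -pi/(4*cosh(pi*k/4))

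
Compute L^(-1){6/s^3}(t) 3 * t^2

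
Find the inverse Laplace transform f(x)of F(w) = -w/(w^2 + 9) -cos(3 * x)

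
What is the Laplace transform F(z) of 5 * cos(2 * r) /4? 5 * z/(4 * (z^2 + 4) ) 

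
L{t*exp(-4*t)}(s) (s + 4)^(-2)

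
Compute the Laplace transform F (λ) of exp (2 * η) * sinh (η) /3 1/ (3 * ( (λ - 2) ^2-1) ) 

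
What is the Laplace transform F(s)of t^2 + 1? 2/s^3 + 1/s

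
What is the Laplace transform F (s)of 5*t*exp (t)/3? 5/ (3*(s - 1)^2)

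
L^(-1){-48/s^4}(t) -8*t^3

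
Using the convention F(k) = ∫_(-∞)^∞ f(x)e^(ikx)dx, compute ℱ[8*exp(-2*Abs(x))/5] 32/(5*(k^2 + 4))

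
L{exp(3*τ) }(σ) 1/(σ - 3) 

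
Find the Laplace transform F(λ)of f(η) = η λ^(-2)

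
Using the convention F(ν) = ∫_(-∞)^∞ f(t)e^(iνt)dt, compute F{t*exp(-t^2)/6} I*sqrt(pi)*ν*exp(-ν^2/4)/12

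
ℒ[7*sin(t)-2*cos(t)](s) 7/(s^2 + 1)-2*s/(s^2 + 1)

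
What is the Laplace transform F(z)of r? z^(-2)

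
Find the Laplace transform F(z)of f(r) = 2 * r 2/z^2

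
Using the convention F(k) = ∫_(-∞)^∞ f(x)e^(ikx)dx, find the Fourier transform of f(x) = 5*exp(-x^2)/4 5*sqrt(pi)*exp(-k^2/4)/4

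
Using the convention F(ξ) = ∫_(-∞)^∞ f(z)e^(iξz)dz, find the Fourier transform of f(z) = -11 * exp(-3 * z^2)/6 -11 * sqrt(3) * sqrt(pi) * exp(-ξ^2/12)/18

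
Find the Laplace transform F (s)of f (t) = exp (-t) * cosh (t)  (s + 1)/ (s * (s + 2))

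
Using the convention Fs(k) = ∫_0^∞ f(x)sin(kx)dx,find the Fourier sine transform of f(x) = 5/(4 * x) 5 * pi/8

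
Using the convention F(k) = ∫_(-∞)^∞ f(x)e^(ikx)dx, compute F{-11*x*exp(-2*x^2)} -11*sqrt(2)*I*sqrt(pi)*k*exp(-k^2/8)/8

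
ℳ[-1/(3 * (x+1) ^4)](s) pi * (s - 3) * (s - 2) * (s - 1) /(18 * sin(pi * s) ) 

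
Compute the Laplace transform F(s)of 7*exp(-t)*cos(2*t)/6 7*(s + 1)/(6*((s + 1)^2 + 4))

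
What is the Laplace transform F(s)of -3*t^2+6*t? 6/s^2 - 6/s^3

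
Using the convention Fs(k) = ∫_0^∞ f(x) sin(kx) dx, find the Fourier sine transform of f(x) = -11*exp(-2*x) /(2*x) -11*atan(k/2) /2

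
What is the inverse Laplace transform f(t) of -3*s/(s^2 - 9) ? -3*cosh(3*t) 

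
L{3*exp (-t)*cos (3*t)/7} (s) 3*(s + 1)/ (7*( (s + 1)^2 + 9))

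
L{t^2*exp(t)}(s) 2/(s - 1)^3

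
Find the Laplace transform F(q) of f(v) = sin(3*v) 3/(q^2 + 9) 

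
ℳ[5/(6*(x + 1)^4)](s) 5*gamma(s)*gamma(4 - s)/36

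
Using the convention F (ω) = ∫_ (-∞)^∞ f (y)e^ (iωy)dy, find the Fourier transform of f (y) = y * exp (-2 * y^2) sqrt (2) * I * sqrt (pi) * ω * exp (-ω^2/8)/8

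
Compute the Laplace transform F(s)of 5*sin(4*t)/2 10/(s^2+16)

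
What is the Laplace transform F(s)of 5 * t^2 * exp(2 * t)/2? 5/(s - 2)^3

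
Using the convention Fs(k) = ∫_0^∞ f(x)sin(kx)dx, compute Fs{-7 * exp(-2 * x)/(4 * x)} -7 * atan(k/2)/4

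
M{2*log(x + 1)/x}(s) -2*pi*csc(pi*s)/(s - 1)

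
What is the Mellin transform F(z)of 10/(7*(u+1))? 10*pi*csc(pi*z)/7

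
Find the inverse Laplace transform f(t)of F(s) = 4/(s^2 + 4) 2 * sin(2 * t)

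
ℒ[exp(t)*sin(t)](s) 1/((s - 1)^2+1)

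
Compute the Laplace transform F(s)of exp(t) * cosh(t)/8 (s - 1)/(8 * s * (s - 2))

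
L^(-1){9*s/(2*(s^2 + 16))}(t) 9*cos(4*t)/2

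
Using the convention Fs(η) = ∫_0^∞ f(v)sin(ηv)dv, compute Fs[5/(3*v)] 5*pi/6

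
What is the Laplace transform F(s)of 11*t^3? 66/s^4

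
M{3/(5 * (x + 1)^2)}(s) -3 * pi * (s - 1)/(5 * sin(pi * s))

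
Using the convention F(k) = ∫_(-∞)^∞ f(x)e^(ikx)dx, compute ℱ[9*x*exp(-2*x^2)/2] 9*sqrt(2)*I*sqrt(pi)*k*exp(-k^2/8)/16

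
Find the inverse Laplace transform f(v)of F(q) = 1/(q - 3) exp(3 * v)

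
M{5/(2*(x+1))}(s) 5*pi*csc(pi*s)/2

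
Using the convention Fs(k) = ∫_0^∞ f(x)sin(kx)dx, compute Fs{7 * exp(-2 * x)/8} 7 * k/(8 * (k^2 + 4))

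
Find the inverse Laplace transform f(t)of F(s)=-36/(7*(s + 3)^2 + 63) -12*exp(-3*t)*sin(3*t)/7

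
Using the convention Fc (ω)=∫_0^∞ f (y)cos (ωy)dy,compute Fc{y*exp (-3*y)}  (9 - ω^2)/ (ω^2 + 9)^2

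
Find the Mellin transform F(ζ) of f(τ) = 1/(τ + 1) pi*csc(pi*ζ) 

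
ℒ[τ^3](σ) 6/σ^4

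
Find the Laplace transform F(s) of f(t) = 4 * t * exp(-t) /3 4/(3 * (s + 1) ^2) 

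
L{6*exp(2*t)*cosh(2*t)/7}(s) 6*(s - 2)/(7*s*(s - 4))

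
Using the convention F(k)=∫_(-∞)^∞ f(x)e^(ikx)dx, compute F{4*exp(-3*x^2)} 4*sqrt(3)*sqrt(pi)*exp(-k^2/12)/3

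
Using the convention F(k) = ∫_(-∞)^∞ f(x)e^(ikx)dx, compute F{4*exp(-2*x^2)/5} 2*sqrt(2)*sqrt(pi)*exp(-k^2/8)/5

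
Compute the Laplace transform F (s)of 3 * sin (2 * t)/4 3/ (2 * (s^2 + 4))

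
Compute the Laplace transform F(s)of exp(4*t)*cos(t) (s - 4)/((s - 4)^2 + 1)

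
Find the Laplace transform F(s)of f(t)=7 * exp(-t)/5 7/(5 * (s + 1))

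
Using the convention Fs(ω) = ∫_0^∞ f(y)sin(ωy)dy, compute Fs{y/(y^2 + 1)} pi*exp(-ω)/2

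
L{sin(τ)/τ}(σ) atan(1/σ)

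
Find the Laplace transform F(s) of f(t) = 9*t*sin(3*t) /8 27*s/(4*(s^2 + 9) ^2) 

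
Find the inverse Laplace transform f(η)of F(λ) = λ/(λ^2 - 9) cosh(3 * η)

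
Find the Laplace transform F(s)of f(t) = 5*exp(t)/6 5/(6*(s - 1))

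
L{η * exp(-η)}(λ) (λ + 1)^(-2)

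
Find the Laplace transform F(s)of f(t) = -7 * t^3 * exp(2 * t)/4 -21/(2 * (s - 2)^4)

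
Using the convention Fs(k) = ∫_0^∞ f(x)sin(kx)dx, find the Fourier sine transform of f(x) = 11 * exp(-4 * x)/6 11 * k/(6 * (k^2 + 16))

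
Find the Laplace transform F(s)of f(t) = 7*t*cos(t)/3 7*(s^2-1)/(3*(s^2 + 1)^2)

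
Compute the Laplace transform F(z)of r z^(-2)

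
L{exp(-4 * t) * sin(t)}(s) 1/((s + 4)^2 + 1)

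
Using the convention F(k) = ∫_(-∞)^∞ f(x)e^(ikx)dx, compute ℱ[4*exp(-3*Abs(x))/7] 24/(7*(k^2+9))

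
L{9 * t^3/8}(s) 27/(4 * s^4)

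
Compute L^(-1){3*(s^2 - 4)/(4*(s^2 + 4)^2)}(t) 3*t*cos(2*t)/4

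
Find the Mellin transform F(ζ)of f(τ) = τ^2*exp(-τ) gamma(ζ + 2)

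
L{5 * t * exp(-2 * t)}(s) 5/(s + 2)^2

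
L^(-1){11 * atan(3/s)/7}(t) 11 * sin(3 * t)/(7 * t)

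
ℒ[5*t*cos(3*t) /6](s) 5*(s^2 - 9) /(6*(s^2+9) ^2) 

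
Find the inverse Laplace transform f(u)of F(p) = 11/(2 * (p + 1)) 11 * exp(-u)/2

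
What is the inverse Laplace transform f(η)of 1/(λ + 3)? exp(-3*η)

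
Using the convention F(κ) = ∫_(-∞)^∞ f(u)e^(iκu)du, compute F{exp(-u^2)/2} sqrt(pi) * exp(-κ^2/4)/2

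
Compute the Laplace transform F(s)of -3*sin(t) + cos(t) s/(s^2 + 1)-3/(s^2 + 1)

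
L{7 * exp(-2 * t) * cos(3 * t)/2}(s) 7 * (s + 2)/(2 * ((s + 2)^2 + 9))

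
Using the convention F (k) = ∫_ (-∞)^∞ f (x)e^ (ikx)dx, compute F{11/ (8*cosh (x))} 11*pi/ (8*cosh (pi*k/2))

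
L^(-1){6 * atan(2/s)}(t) 6 * sin(2 * t)/t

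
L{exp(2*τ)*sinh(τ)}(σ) 1/((σ - 2)^2 - 1)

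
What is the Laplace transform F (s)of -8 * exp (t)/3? -8/ (3 * s - 3)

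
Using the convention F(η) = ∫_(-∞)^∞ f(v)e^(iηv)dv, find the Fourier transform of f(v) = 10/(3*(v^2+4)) 5*pi*exp(-2*Abs(η))/3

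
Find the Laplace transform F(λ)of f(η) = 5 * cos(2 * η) 5 * λ/(λ^2 + 4)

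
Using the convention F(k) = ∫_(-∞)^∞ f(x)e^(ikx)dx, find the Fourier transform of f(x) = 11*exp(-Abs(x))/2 11/(k^2 + 1)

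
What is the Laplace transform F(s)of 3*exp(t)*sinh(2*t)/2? 3/((s - 1)^2 - 4)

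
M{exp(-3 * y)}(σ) gamma(σ)/3^σ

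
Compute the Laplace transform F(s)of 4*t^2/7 8/(7*s^3)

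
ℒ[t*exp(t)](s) (s - 1)^(-2)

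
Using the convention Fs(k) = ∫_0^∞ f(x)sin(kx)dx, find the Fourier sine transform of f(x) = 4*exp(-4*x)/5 4*k/(5*(k^2 + 16))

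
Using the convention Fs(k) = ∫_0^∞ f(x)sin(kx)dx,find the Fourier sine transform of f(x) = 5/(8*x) 5*pi/16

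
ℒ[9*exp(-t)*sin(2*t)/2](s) 9/((s + 1)^2 + 4)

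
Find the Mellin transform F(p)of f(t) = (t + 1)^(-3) pi * (p - 2) * (p - 1)/(2 * sin(pi * p))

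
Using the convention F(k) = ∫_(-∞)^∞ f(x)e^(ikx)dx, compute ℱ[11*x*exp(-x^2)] 11*I*sqrt(pi)*k*exp(-k^2/4)/2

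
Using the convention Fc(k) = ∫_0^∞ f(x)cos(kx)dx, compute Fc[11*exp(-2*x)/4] 11/(2*(k^2 + 4))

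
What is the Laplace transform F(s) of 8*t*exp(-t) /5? 8/(5*(s + 1) ^2) 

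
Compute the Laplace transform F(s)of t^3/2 3/s^4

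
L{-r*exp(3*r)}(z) -1/(z - 3)^2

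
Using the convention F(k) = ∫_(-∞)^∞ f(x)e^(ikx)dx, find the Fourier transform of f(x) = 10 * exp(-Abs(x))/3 20/(3 * (k^2 + 1))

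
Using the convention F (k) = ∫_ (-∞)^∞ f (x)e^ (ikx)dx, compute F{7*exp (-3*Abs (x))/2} 21/ (k^2 + 9)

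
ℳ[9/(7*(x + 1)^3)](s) 9*pi*(s - 2)*(s - 1)/(14*sin(pi*s))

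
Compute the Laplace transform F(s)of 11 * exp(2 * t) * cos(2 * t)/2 11 * (s - 2)/(2 * ((s - 2)^2 + 4))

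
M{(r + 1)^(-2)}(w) (-pi * w + pi)/sin(pi * w)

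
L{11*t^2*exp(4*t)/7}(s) 22/(7*(s - 4)^3)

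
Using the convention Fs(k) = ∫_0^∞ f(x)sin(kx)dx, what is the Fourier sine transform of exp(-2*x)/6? k/(6*(k^2 + 4))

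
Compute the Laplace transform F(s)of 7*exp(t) 7/(s - 1)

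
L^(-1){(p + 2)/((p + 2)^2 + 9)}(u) exp(-2*u)*cos(3*u)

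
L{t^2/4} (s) 1/ (2*s^3)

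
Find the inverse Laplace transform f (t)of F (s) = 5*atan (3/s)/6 5*sin (3*t)/ (6*t)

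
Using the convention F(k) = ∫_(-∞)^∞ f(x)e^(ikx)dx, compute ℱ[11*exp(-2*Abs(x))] 44/(k^2 + 4)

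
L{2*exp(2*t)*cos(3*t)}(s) 2*(s - 2)/((s - 2)^2 + 9)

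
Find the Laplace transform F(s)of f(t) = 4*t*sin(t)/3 8*s/(3*(s^2 + 1)^2)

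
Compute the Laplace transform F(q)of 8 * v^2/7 16/(7 * q^3)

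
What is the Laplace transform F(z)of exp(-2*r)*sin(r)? 1/((z + 2)^2 + 1)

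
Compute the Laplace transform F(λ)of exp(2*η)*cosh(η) (λ - 2)/((λ - 2)^2 - 1)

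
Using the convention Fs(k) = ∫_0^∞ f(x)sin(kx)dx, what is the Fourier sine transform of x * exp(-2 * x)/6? 2 * k/(3 * (k^2 + 4)^2)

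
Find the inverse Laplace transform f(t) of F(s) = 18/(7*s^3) 9*t^2/7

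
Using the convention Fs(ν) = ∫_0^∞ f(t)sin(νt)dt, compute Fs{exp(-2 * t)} ν/(ν^2 + 4)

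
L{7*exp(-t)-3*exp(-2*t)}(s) 7/(s + 1)-3/(s + 2)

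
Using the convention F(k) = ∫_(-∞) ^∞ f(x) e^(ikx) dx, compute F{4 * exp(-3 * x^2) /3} 4 * sqrt(3) * sqrt(pi) * exp(-k^2/12) /9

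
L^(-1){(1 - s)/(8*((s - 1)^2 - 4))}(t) -exp(t)*cosh(2*t)/8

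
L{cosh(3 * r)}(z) z/(z^2 - 9)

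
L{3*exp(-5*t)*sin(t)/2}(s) 3/(2*((s+5)^2+1))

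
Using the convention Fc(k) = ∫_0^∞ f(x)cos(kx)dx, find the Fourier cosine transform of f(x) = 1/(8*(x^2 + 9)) pi*exp(-3*k)/48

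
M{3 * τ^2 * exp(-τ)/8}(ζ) 3 * gamma(ζ+2)/8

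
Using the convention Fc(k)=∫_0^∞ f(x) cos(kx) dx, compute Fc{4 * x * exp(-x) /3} 4 * (1 - k^2) /(3 * (k^2+1) ^2) 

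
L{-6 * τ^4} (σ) -144/σ^5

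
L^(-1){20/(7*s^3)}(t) 10*t^2/7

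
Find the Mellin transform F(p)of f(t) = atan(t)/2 -pi*sec(pi*p/2)/(4*p)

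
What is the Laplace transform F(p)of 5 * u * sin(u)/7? 10 * p/(7 * (p^2 + 1)^2)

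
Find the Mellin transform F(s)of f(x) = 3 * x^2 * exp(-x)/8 3 * gamma(s+2)/8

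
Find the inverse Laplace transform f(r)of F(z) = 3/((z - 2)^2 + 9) exp(2 * r) * sin(3 * r)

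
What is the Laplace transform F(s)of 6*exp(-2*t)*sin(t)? 6/((s + 2)^2 + 1)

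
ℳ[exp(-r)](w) gamma(w)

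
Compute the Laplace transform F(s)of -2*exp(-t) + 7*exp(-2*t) 7/(s + 2)-2/(s + 1)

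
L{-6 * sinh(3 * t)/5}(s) -18/(5 * s^2 - 45)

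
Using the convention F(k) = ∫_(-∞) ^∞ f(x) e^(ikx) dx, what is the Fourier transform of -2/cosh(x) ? -2*pi/cosh(pi*k/2) 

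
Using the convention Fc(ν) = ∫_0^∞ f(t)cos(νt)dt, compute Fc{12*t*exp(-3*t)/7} 12*(9 - ν^2)/(7*(ν^2 + 9)^2)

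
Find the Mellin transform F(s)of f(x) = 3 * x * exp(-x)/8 3 * gamma(s + 1)/8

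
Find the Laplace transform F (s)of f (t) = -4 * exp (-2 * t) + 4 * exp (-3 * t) 4/ (s + 3) - 4/ (s + 2)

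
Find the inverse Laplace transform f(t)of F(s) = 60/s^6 t^5/2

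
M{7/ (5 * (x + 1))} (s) 7 * pi * csc (pi * s)/5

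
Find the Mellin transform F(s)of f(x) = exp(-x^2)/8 gamma(s/2)/16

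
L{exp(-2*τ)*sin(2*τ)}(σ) 2/((σ + 2)^2 + 4)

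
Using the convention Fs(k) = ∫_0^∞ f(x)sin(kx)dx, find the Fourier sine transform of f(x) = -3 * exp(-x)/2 -3 * k/(2 * k^2 + 2)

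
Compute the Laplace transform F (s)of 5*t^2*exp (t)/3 10/ (3*(s - 1)^3)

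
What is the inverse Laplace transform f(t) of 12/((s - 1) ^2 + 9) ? 4*exp(t)*sin(3*t) 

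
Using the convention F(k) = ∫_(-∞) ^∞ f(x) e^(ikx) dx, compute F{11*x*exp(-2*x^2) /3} 11*sqrt(2)*I*sqrt(pi)*k*exp(-k^2/8) /24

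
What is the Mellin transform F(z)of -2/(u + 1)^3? -pi*(z - 2)*(z - 1)/sin(pi*z)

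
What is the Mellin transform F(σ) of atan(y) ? -pi*sec(pi*σ/2) /(2*σ) 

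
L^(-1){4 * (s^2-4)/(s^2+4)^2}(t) 4 * t * cos(2 * t)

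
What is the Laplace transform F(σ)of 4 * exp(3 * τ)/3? 4/(3 * (σ - 3))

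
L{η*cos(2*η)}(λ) (λ^2-4)/(λ^2 + 4)^2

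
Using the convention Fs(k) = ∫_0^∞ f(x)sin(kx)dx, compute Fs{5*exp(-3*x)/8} 5*k/(8*(k^2 + 9))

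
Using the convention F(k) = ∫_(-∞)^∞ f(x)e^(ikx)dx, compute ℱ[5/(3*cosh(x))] 5*pi/(3*cosh(pi*k/2))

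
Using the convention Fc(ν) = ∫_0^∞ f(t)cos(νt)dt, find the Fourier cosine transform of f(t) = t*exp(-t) (1 - ν^2)/(ν^2 + 1)^2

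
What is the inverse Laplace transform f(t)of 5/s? 5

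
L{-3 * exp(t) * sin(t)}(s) -3/((s - 1)^2+1)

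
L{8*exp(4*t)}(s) 8/(s - 4)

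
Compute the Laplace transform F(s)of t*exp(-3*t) (s+3)^(-2)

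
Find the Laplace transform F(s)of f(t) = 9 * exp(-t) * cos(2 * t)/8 9 * (s + 1)/(8 * ((s + 1)^2 + 4))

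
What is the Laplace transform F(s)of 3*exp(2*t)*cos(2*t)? 3*(s - 2)/((s - 2)^2+4)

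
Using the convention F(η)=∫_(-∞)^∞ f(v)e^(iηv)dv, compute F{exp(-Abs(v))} 2/(η^2 + 1)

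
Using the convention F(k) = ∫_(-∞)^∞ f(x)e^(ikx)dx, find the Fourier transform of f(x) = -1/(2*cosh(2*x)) -pi/(4*cosh(pi*k/4))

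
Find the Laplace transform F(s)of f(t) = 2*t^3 12/s^4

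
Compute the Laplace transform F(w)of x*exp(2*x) (w - 2)^(-2)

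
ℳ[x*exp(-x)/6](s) gamma(s + 1)/6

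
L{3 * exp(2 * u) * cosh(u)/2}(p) 3 * (p - 2)/(2 * ((p - 2)^2 - 1))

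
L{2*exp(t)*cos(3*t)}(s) 2*(s - 1)/((s - 1)^2 + 9)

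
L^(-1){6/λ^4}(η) η^3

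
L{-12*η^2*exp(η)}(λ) -24/(λ - 1)^3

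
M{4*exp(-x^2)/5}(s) 2*gamma(s/2)/5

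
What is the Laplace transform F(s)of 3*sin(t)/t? 3*atan(1/s)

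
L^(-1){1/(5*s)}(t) 1/5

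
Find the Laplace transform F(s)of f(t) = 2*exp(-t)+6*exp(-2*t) 6/(s+2)+2/(s+1)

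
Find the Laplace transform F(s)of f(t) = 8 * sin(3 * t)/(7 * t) 8 * atan(3/s)/7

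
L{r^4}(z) 24/z^5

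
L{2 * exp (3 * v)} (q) 2/ (q - 3)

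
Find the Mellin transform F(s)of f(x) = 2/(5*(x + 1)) 2*pi*csc(pi*s)/5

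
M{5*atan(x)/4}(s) -5*pi*sec(pi*s/2)/(8*s)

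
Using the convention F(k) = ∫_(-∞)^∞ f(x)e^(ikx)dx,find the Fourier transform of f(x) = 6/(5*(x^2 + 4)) 3*pi*exp(-2*Abs(k))/5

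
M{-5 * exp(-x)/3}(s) -5 * gamma(s)/3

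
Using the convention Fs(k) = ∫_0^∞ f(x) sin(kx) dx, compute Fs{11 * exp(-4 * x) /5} 11 * k/(5 * (k^2+16) ) 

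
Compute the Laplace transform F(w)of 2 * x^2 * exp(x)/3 4/(3 * (w - 1)^3)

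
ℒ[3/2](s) 3/(2*s) 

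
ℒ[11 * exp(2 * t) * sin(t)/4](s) 11/(4 * ((s - 2)^2 + 1))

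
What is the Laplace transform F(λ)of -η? -1/λ^2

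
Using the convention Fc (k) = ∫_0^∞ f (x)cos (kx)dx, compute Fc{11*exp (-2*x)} 22/ (k^2 + 4)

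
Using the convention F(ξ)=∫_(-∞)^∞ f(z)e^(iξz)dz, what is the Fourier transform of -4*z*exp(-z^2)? -2*I*sqrt(pi)*ξ*exp(-ξ^2/4)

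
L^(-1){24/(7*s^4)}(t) 4*t^3/7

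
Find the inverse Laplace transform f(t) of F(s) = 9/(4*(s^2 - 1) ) 9*sinh(t) /4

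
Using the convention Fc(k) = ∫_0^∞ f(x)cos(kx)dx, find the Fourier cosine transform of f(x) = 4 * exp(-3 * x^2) 2 * sqrt(3) * sqrt(pi) * exp(-k^2/12)/3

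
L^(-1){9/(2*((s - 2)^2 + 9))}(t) 3*exp(2*t)*sin(3*t)/2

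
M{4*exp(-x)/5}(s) 4*gamma(s)/5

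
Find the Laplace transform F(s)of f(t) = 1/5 1/(5*s)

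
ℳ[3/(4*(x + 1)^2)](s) -3*pi*(s - 1)/(4*sin(pi*s))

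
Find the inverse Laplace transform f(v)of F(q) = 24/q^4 4*v^3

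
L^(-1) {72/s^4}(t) 12*t^3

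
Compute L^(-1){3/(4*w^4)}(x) x^3/8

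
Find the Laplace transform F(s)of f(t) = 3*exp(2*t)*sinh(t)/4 3/(4*((s - 2)^2-1))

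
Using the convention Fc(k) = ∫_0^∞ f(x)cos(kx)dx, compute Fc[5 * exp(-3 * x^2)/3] 5 * sqrt(3) * sqrt(pi) * exp(-k^2/12)/18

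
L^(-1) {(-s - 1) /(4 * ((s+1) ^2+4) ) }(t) -exp(-t) * cos(2 * t) /4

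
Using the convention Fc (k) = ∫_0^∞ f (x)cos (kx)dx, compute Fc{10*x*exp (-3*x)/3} 10*(9 - k^2)/ (3*(k^2+9)^2)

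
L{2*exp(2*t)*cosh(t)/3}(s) 2*(s - 2)/(3*((s - 2)^2 - 1))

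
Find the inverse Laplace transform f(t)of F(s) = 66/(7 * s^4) 11 * t^3/7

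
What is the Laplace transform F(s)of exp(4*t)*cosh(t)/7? (s - 4)/(7*((s - 4)^2-1))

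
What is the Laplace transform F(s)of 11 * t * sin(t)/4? 11 * s/(2 * (s^2 + 1)^2)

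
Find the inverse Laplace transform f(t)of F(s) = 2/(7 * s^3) t^2/7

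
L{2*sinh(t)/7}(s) 2/(7*(s^2 - 1))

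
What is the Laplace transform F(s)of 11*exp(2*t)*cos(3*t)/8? 11*(s - 2)/(8*((s - 2)^2 + 9))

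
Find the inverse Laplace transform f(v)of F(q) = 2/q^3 v^2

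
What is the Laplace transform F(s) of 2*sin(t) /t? 2*atan(1/s) 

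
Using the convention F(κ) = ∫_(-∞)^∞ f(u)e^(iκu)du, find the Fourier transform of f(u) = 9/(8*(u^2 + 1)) 9*pi*exp(-Abs(κ))/8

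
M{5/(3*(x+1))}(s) 5*pi*csc(pi*s)/3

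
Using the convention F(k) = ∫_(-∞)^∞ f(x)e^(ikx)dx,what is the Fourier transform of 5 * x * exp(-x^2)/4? 5 * I * sqrt(pi) * k * exp(-k^2/4)/8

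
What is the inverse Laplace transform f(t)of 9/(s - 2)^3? 9*t^2*exp(2*t)/2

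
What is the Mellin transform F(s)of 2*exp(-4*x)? 2^(1 - 2*s)*gamma(s)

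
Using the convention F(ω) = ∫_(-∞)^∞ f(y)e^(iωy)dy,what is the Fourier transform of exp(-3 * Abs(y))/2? 3/(ω^2 + 9)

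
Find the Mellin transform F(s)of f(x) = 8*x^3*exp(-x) 8*gamma(s + 3)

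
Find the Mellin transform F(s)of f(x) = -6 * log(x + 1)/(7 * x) 6 * pi * csc(pi * s)/(7 * (s - 1))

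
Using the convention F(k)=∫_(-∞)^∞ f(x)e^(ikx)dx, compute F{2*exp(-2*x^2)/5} sqrt(2)*sqrt(pi)*exp(-k^2/8)/5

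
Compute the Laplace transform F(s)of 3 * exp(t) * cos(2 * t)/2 3 * (s - 1)/(2 * ((s - 1)^2 + 4))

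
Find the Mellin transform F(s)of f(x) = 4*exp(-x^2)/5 2*gamma(s/2)/5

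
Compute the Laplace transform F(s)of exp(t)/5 1/(5 * (s - 1))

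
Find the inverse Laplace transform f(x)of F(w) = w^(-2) x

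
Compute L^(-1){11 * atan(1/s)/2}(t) 11 * sin(t)/(2 * t)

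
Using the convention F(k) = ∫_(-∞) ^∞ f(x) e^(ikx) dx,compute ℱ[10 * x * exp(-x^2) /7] 5 * I * sqrt(pi) * k * exp(-k^2/4) /7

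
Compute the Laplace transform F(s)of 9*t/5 9/(5*s^2)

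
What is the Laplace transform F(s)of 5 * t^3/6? 5/s^4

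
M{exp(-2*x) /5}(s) gamma(s) /(5*2^s) 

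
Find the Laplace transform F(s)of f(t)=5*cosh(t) 5*s/(s^2 - 1)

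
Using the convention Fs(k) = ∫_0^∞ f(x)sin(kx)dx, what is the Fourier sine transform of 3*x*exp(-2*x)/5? 12*k/(5*(k^2+4)^2)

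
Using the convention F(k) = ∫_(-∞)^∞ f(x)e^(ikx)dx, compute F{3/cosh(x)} 3*pi/cosh(pi*k/2)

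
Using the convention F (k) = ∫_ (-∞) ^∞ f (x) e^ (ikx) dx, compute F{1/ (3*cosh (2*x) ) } pi/ (6*cosh (pi*k/4) ) 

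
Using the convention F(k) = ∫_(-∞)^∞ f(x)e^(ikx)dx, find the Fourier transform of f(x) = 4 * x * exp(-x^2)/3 2 * I * sqrt(pi) * k * exp(-k^2/4)/3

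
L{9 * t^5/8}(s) 135/s^6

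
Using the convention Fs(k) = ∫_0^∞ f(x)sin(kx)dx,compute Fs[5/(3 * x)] 5 * pi/6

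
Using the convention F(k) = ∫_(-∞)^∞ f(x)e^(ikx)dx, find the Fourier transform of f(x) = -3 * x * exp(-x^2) -3 * I * sqrt(pi) * k * exp(-k^2/4)/2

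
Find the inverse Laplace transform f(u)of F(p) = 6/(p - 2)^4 u^3*exp(2*u)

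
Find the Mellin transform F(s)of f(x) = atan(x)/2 -pi*sec(pi*s/2)/(4*s)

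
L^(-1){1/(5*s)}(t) 1/5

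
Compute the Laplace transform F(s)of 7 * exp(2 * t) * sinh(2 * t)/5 14/(5 * s * (s - 4))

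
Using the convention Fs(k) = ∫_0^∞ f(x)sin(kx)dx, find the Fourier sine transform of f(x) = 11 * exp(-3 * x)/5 11 * k/(5 * (k^2 + 9))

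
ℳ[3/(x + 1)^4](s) gamma(s) * gamma(4 - s)/2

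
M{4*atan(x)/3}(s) -2*pi*sec(pi*s/2)/(3*s)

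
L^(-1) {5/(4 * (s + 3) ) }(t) 5 * exp(-3 * t) /4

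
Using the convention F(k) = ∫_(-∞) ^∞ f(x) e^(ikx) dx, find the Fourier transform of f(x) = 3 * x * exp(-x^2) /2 3 * I * sqrt(pi) * k * exp(-k^2/4) /4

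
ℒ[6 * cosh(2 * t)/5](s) 6 * s/(5 * (s^2 - 4))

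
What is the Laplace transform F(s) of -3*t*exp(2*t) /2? -3/(2*(s - 2) ^2) 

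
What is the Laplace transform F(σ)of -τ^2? -2/σ^3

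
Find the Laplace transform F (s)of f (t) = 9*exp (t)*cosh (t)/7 9*(s - 1)/ (7*s*(s - 2))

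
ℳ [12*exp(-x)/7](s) 12*gamma(s)/7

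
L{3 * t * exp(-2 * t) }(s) 3/(s+2) ^2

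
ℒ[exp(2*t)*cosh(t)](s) (s - 2)/((s - 2)^2 - 1)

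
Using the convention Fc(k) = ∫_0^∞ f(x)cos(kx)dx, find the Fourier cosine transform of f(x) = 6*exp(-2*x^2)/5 3*sqrt(2)*sqrt(pi)*exp(-k^2/8)/10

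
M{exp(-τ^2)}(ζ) gamma(ζ/2)/2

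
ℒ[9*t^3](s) 54/s^4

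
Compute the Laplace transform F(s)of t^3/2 3/s^4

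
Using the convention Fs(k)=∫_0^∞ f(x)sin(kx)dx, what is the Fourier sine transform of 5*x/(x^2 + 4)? 5*pi*exp(-2*k)/2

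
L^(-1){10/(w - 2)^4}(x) 5*x^3*exp(2*x)/3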